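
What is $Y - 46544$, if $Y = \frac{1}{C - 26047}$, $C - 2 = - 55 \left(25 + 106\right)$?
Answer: $- \frac{1547588001}{33250} \approx -46544.0$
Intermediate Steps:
$C = -7203$ ($C = 2 - 55 \left(25 + 106\right) = 2 - 7205 = -7203$)
$Y = - \frac{1}{33250}$ ($Y = \frac{1}{-7203 - 26047} = \frac{1}{-33250} = - \frac{1}{33250} \approx -3.0075 \cdot 10^{-5}$)
$Y - 46544 = - \frac{1}{33250} - 46544 = - \frac{1547588001}{33250}$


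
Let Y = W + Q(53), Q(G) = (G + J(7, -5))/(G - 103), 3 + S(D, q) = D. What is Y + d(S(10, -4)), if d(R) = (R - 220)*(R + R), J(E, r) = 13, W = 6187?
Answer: 80092/25 ≈ 3203.7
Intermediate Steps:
S(D, q) = -3 + D
d(R) = 2*R*(-220 + R) (d(R) = (-220 + R)*(2*R) = 2*R*(-220 + R))
Q(G) = (13 + G)/(-103 + G) (Q(G) = (G + 13)/(G - 103) = (13 + G)/(-103 + G))
Y = 154642/25 (Y = 6187 + (13 + 53)/(-103 + 53) = 6187 + 66/(-50) = 6187 - 1/50*66 = 6187 - 33/25 = 154642/25 ≈ 6185.7)
Y + d(S(10, -4)) = 154642/25 + 2*(-3 + 10)*(-220 + (-3 + 10)) = 154642/25 + 2*7*(-220 + 7) = 154642/25 + 2*7*(-213) = 154642/25 - 2982 = 80092/25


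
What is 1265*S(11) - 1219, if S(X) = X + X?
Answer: 26611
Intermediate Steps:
S(X) = 2*X
1265*S(11) - 1219 = 1265*(2*11) - 1219 = 1265*22 - 1219 = 27830 - 1219 = 26611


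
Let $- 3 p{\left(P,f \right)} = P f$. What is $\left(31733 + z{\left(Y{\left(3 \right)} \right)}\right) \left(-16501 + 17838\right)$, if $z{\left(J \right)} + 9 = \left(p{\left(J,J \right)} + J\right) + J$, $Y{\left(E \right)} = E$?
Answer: $42418999$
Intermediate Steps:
$p{\left(P,f \right)} = - \frac{P f}{3}$
$z{\left(J \right)} = -9 + 2 J - \frac{J^{2}}{3}$ ($z{\left(J \right)} = -9 + \left(\left(- \frac{J J}{3} + J\right) + J\right) = -9 - \left(- 2 J + \frac{J^{2}}{3}\right) = -9 + 2 J - \frac{J^{2}}{3}$)
$\left(31733 + z{\left(Y{\left(3 \right)} \right)}\right) \left(-16501 + 17838\right) = \left(31733 - \left(3 + 3\right)\right) \left(-16501 + 17838\right) = \left(31733 - 6\right) 1337 = 31727 \cdot 1337 = 42418999$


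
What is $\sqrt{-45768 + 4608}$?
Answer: $14 i \sqrt{210} \approx 202.88 i$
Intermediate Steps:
$\sqrt{-45768 + 4608} = \sqrt{-41160} = 14 i \sqrt{210}$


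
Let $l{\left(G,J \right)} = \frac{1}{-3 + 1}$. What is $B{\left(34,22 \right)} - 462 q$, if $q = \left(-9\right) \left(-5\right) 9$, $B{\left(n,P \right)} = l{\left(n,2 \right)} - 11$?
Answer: $- \frac{374243}{2} \approx -1.8712 \cdot 10^{5}$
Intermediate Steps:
$l{\left(G,J \right)} = - \frac{1}{2}$ ($l{\left(G,J \right)} = \frac{1}{-2} = - \frac{1}{2}$)
$B{\left(n,P \right)} = - \frac{23}{2}$ ($B{\left(n,P \right)} = - \frac{1}{2} - 11 = - \frac{23}{2}$)
$q = 405$ ($q = 45 \cdot 9 = 405$)
$B{\left(34,22 \right)} - 462 q = - \frac{23}{2} - 187110 = - \frac{374243}{2}$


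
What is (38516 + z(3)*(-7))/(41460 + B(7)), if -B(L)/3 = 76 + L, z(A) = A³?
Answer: 38327/41211 ≈ 0.93002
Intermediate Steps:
B(L) = -228 - 3*L (B(L) = -3*(76 + L) = -228 - 3*L)
(38516 + z(3)*(-7))/(41460 + B(7)) = (38516 + 3³*(-7))/(41460 + (-228 - 3*7)) = (38516 + 27*(-7))/(41460 + (-228 - 21)) = (38516 - 189)/(41460 - 249) = 38327/41211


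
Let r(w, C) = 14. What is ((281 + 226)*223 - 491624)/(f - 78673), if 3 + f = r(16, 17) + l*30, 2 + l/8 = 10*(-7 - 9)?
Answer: 378563/117542 ≈ 3.2207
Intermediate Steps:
l = -1296 (l = -16 + 8*(10*(-7 - 9)) = -16 + 8*(10*(-16)) = -16 + 8*(-160) = -16 - 1280 = -1296)
f = -38869 (f = -3 + (14 - 1296*30) = -3 + (14 - 38880) = -3 - 38866 = -38869)
((281 + 226)*223 - 491624)/(f - 78673) = ((281 + 226)*223 - 491624)/(-38869 - 78673) = (507*223 - 491624)/(-117542) = (113061 - 491624)*(-1/117542) = -378563*(-1/117542) = 378563/117542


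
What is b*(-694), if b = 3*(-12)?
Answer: 24984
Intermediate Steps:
b = -36
b*(-694) = -36*(-694) = 24984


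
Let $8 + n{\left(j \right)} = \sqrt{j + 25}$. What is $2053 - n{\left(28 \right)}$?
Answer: $2061 - \sqrt{53} \approx 2053.7$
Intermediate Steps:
$n{\left(j \right)} = -8 + \sqrt{25 + j}$ ($n{\left(j \right)} = -8 + \sqrt{j + 25} = -8 + \sqrt{25 + j}$)
$2053 - n{\left(28 \right)} = 2053 - \left(-8 + \sqrt{25 + 28}\right) = 2053 - \left(-8 + \sqrt{53}\right) = 2053 + \left(8 - \sqrt{53}\right) = 2061 - \sqrt{53}$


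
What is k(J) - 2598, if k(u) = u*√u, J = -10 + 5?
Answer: -2598 - 5*I*√5 ≈ -2598.0 - 11.18*I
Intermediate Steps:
J = -5
k(u) = u^(3/2)
k(J) - 2598 = (-5)^(3/2) - 2598 = -5*I*√5 - 2598 = -2598 - 5*I*√5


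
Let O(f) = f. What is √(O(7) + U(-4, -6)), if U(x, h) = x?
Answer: √3 ≈ 1.7320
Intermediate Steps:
√(O(7) + U(-4, -6)) = √(7 - 4) = √3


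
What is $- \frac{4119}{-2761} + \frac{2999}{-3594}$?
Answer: $\frac{6523447}{9923034} \approx 0.6574$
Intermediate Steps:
$- \frac{4119}{-2761} + \frac{2999}{-3594} = \left(-4119\right) \left(- \frac{1}{2761}\right) + 2999 \left(- \frac{1}{3594}\right) = \frac{4119}{2761} - \frac{2999}{3594} = \frac{6523447}{9923034}$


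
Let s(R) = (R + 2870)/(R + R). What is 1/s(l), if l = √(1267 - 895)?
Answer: -93/1029566 + 1435*√93/1029566 ≈ 0.013351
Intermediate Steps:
l = 2*√93 (l = √372 = 2*√93 ≈ 19.287)
s(R) = (2870 + R)/(2*R) (s(R) = (2870 + R)/((2*R)) = (2870 + R)*(1/(2*R)) = (2870 + R)/(2*R))
1/s(l) = 1/((2870 + 2*√93)/(2*((2*√93)))) = 1/((√93/186)*(2870 + 2*√93)/2) = 1/(√93*(2870 + 2*√93)/372) = 4*√93/(2870 + 2*√93)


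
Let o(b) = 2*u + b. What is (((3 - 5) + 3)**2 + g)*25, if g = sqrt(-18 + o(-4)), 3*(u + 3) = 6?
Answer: 25 + 50*I*sqrt(6) ≈ 25.0 + 122.47*I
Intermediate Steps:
u = -1 (u = -3 + (1/3)*6 = -3 + 2 = -1)
o(b) = -2 + b (o(b) = 2*(-1) + b = -2 + b)
g = 2*I*sqrt(6) (g = sqrt(-18 + (-2 - 4)) = sqrt(-18 - 6) = sqrt(-24) = 2*I*sqrt(6) ≈ 4.899*I)
(((3 - 5) + 3)**2 + g)*25 = (((3 - 5) + 3)**2 + 2*I*sqrt(6))*25 = ((-2 + 3)**2 + 2*I*sqrt(6))*25 = (1**2 + 2*I*sqrt(6))*25 = (1 + 2*I*sqrt(6))*25 = 25 + 50*I*sqrt(6)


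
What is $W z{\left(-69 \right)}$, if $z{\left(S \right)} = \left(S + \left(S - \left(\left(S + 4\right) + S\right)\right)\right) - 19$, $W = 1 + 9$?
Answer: $-230$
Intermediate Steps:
$W = 10$
$z{\left(S \right)} = -23$ ($z{\left(S \right)} = \left(S + \left(S - \left(\left(4 + S\right) + S\right)\right)\right) - 19 = \left(S + \left(S - \left(4 + 2 S\right)\right)\right) - 19 = \left(S - \left(4 + S\right)\right) - 19 = -4 - 19 = -23$)
$W z{\left(-69 \right)} = 10 \left(-23\right) = -230$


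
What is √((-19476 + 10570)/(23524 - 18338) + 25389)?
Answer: 2*√42673794458/2593 ≈ 159.33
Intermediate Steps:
√((-19476 + 10570)/(23524 - 18338) + 25389) = √(-8906/5186 + 25389) = √(-8906*1/5186 + 25389) = √(-4453/2593 + 25389) = √(65829224/2593) = 2*√42673794458/2593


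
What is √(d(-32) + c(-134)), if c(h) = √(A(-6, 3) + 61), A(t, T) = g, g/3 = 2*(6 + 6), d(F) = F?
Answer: √(-32 + √133) ≈ 4.5241*I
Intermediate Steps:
g = 72 (g = 3*(2*(6 + 6)) = 3*(2*12) = 3*24 = 72)
A(t, T) = 72
c(h) = √133 (c(h) = √(72 + 61) = √133)
√(d(-32) + c(-134)) = √(-32 + √133)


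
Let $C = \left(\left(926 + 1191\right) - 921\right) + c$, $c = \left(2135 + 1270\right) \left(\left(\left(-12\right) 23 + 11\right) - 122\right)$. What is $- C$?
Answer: $1316539$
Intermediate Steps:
$c = -1317735$ ($c = 3405 \left(\left(-276 + 11\right) - 122\right) = 3405 \left(-265 - 122\right) = 3405 \left(-387\right) = -1317735$)
$C = -1316539$ ($C = \left(\left(926 + 1191\right) - 921\right) - 1317735 = \left(2117 - 921\right) - 1317735 = 1196 - 1317735 = -1316539$)
$- C = \left(-1\right) \left(-1316539\right) = 1316539$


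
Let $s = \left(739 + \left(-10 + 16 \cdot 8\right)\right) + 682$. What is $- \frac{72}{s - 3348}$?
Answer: $\frac{8}{201} \approx 0.039801$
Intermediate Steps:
$s = 1539$ ($s = \left(739 + \left(-10 + 128\right)\right) + 682 = \left(739 + 118\right) + 682 = 857 + 682 = 1539$)
$- \frac{72}{s - 3348} = - \frac{72}{1539 - 3348} = - \frac{72}{-1809} = \left(-72\right) \left(- \frac{1}{1809}\right) = \frac{8}{201}$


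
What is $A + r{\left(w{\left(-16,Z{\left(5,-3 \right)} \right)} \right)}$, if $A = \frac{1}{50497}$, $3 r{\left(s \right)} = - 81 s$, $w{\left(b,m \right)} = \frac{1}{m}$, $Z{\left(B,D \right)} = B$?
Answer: $- \frac{1363414}{252485} \approx -5.4$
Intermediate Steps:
$r{\left(s \right)} = - 27 s$ ($r{\left(s \right)} = \frac{\left(-81\right) s}{3} = - 27 s$)
$A = \frac{1}{50497} \approx 1.9803 \cdot 10^{-5}$
$A + r{\left(w{\left(-16,Z{\left(5,-3 \right)} \right)} \right)} = \frac{1}{50497} - \frac{27}{5} = - \frac{1363414}{252485}$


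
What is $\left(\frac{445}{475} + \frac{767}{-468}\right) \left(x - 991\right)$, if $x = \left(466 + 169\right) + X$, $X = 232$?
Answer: $\frac{74431}{855} \approx 87.054$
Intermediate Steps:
$x = 867$ ($x = \left(466 + 169\right) + 232 = 635 + 232 = 867$)
$\left(\frac{445}{475} + \frac{767}{-468}\right) \left(x - 991\right) = \left(\frac{445}{475} + \frac{767}{-468}\right) \left(867 - 991\right) = \left(445 \cdot \frac{1}{475} + 767 \left(- \frac{1}{468}\right)\right) \left(-124\right) = \left(\frac{89}{95} - \frac{59}{36}\right) \left(-124\right) = \left(- \frac{2401}{3420}\right) \left(-124\right) = \frac{74431}{855}$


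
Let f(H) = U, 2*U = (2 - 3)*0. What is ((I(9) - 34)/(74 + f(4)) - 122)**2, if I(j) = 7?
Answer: 81993025/5476 ≈ 14973.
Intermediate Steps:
U = 0 (U = ((2 - 3)*0)/2 = (-1*0)/2 = (1/2)*0 = 0)
f(H) = 0
((I(9) - 34)/(74 + f(4)) - 122)**2 = ((7 - 34)/(74 + 0) - 122)**2 = (-27/74 - 122)**2 = (-9055/74)**2 = 81993025/5476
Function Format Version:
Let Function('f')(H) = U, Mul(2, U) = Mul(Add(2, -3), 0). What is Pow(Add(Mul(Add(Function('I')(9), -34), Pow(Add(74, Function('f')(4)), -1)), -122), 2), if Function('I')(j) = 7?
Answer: Rational(81993025, 5476) ≈ 14973.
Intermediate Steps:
U = 0 (U = Mul(Rational(1, 2), Mul(Add(2, -3), 0)) = Mul(Rational(1, 2), Mul(-1, 0)) = Mul(Rational(1, 2), 0) = 0)
Function('f')(H) = 0
Pow(Add(Mul(Add(Function('I')(9), -34), Pow(Add(74, Function('f')(4)), -1)), -122), 2) = Pow(Add(Mul(Add(7, -34), Pow(Add(74, 0), -1)), -122), 2) = Pow(Add(Mul(-27, Pow(74, -1)), -122), 2) = Pow(Add(Mul(-27, Rational(1, 74)), -122), 2) = Pow(Add(Rational(-27, 74), -122), 2) = Pow(Rational(-9055, 74), 2) = Rational(81993025, 5476)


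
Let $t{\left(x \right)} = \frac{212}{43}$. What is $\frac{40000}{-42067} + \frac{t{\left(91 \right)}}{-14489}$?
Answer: $- \frac{24929998204}{26208876809} \approx -0.9512$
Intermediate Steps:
$t{\left(x \right)} = \frac{212}{43}$ ($t{\left(x \right)} = 212 \cdot \frac{1}{43} = \frac{212}{43}$)
$\frac{40000}{-42067} + \frac{t{\left(91 \right)}}{-14489} = \frac{40000}{-42067} + \frac{212}{43 \left(-14489\right)} = 40000 \left(- \frac{1}{42067}\right) + \frac{212}{43} \left(- \frac{1}{14489}\right) = - \frac{40000}{42067} - \frac{212}{623027} = - \frac{24929998204}{26208876809}$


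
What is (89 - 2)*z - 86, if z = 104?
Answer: 8962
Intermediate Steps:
(89 - 2)*z - 86 = (89 - 2)*104 - 86 = 87*104 - 86 = 9048 - 86 = 8962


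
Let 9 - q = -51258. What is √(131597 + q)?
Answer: 4*√11429 ≈ 427.63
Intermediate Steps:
q = 51267 (q = 9 - 1*(-51258) = 9 + 51258 = 51267)
√(131597 + q) = √(131597 + 51267) = √182864 = 4*√11429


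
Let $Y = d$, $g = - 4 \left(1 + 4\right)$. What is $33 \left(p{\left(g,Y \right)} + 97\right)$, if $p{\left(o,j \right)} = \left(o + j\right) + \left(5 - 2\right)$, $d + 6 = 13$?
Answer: $2871$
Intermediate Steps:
$d = 7$ ($d = -6 + 13 = 7$)
$g = -20$ ($g = \left(-4\right) 5 = -20$)
$Y = 7$
$p{\left(o,j \right)} = 3 + j + o$ ($p{\left(o,j \right)} = \left(j + o\right) + \left(5 - 2\right) = \left(j + o\right) + 3 = 3 + j + o$)
$33 \left(p{\left(g,Y \right)} + 97\right) = 33 \left(\left(3 + 7 - 20\right) + 97\right) = 33 \left(-10 + 97\right) = 33 \cdot 87 = 2871$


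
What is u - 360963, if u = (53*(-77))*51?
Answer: -569094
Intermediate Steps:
u = -208131 (u = -4081*51 = -208131)
u - 360963 = -208131 - 360963 = -569094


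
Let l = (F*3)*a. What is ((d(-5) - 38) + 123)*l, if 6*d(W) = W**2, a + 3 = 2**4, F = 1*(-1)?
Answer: -6955/2 ≈ -3477.5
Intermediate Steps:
F = -1
a = 13 (a = -3 + 2**4 = -3 + 16 = 13)
d(W) = W**2/6
l = -39 (l = -1*3*13 = -3*13 = -39)
((d(-5) - 38) + 123)*l = (((1/6)*(-5)**2 - 38) + 123)*(-39) = (((1/6)*25 - 38) + 123)*(-39) = ((25/6 - 38) + 123)*(-39) = (-203/6 + 123)*(-39) = (535/6)*(-39) = -6955/2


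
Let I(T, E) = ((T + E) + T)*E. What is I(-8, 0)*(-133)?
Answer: 0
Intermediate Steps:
I(T, E) = E*(E + 2*T) (I(T, E) = ((E + T) + T)*E = (E + 2*T)*E = E*(E + 2*T))
I(-8, 0)*(-133) = (0*(0 + 2*(-8)))*(-133) = (0*(0 - 16))*(-133) = (0*(-16))*(-133) = 0*(-133) = 0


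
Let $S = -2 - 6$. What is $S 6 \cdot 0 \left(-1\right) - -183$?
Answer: $183$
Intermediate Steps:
$S = -8$
$S 6 \cdot 0 \left(-1\right) - -183 = - 8 \cdot 6 \cdot 0 \left(-1\right) - -183 = - 8 \cdot 0 \left(-1\right) + 183 = \left(-8\right) 0 + 183 = 0 + 183 = 183$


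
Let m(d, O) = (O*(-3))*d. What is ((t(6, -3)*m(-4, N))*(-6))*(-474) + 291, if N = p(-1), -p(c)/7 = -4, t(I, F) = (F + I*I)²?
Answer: 1040631267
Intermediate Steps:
t(I, F) = (F + I²)²
p(c) = 28 (p(c) = -7*(-4) = 28)
N = 28
m(d, O) = -3*O*d (m(d, O) = (-3*O)*d = -3*O*d)
((t(6, -3)*m(-4, N))*(-6))*(-474) + 291 = (((-3 + 6²)²*(-3*28*(-4)))*(-6))*(-474) + 291 = (((-3 + 36)²*336)*(-6))*(-474) + 291 = ((33²*336)*(-6))*(-474) + 291 = ((1089*336)*(-6))*(-474) + 291 = (365904*(-6))*(-474) + 291 = -2195424*(-474) + 291 = 1040630976 + 291 = 1040631267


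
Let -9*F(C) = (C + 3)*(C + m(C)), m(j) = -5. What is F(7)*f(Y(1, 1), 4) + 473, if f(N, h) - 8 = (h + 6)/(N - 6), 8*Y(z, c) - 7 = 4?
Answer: 17021/37 ≈ 460.03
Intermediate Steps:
Y(z, c) = 11/8 (Y(z, c) = 7/8 + (1/8)*4 = 7/8 + 1/2 = 11/8)
f(N, h) = 8 + (6 + h)/(-6 + N) (f(N, h) = 8 + (h + 6)/(N - 6) = 8 + (6 + h)/(-6 + N))
F(C) = -(-5 + C)*(3 + C)/9 (F(C) = -(C + 3)*(C - 5)/9 = -(3 + C)*(-5 + C)/9 = -(-5 + C)*(3 + C)/9)
F(7)*f(Y(1, 1), 4) + 473 = (5/3 - 1/9*7**2 + (2/9)*7)*((-42 + 4 + 8*(11/8))/(-6 + 11/8)) + 473 = (5/3 - 1/9*49 + 14/9)*((-42 + 4 + 11)/(-37/8)) + 473 = (5/3 - 49/9 + 14/9)*(-8/37*(-27)) + 473 = -20/9*216/37 + 473 = -480/37 + 473 = 17021/37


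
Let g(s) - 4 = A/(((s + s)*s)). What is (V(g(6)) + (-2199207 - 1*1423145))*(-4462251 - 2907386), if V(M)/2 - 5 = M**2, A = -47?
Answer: 69193907836694971/2592 ≈ 2.6695e+13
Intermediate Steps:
g(s) = 4 - 47/(2*s**2) (g(s) = 4 - 47*1/(s*(s + s)) = 4 - 47*1/(2*s**2) = 4 - 47/(2*s**2))
V(M) = 10 + 2*M**2
(V(g(6)) + (-2199207 - 1*1423145))*(-4462251 - 2907386) = ((10 + 2*(4 - 47/2/6**2)**2) + (-2199207 - 1*1423145))*(-4462251 - 2907386) = ((10 + 2*(4 - 47/2*1/36)**2) + (-2199207 - 1423145))*(-7369637) = ((10 + 2*(4 - 47/72)**2) - 3622352)*(-7369637) = ((10 + 2*(241/72)**2) - 3622352)*(-7369637) = ((10 + 2*(58081/5184)) - 3622352)*(-7369637) = ((10 + 58081/2592) - 3622352)*(-7369637) = (84001/2592 - 3622352)*(-7369637) = -9389052383/2592*(-7369637) = 69193907836694971/2592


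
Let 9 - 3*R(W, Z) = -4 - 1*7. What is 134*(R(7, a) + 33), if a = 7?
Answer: 15946/3 ≈ 5315.3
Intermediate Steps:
R(W, Z) = 20/3 (R(W, Z) = 3 - (-4 - 1*7)/3 = 3 - (-4 - 7)/3 = 3 - ⅓*(-11) = 3 + 11/3 = 20/3)
134*(R(7, a) + 33) = 134*(20/3 + 33) = 134*(119/3) = 15946/3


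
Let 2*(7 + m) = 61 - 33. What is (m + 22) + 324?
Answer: 353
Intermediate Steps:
m = 7 (m = -7 + (61 - 33)/2 = -7 + (½)*28 = -7 + 14 = 7)
(m + 22) + 324 = (7 + 22) + 324 = 29 + 324 = 353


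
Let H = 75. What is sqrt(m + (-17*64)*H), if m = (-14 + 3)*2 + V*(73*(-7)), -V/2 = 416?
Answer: 3*sqrt(38170) ≈ 586.11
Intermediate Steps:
V = -832 (V = -2*416 = -832)
m = 425130 (m = (-14 + 3)*2 - 60736*(-7) = -11*2 - 832*(-511) = -22 + 425152 = 425130)
sqrt(m + (-17*64)*H) = sqrt(425130 - 17*64*75) = sqrt(425130 - 1088*75) = sqrt(425130 - 81600) = sqrt(343530) = 3*sqrt(38170)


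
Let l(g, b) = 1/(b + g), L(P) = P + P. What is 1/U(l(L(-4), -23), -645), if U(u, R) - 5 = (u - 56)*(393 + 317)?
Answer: -31/1233115 ≈ -2.5140e-5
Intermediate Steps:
L(P) = 2*P
U(u, R) = -39755 + 710*u (U(u, R) = 5 + (u - 56)*(393 + 317) = 5 + (-56 + u)*710 = 5 + (-39760 + 710*u) = -39755 + 710*u)
1/U(l(L(-4), -23), -645) = 1/(-39755 + 710/(-23 + 2*(-4))) = 1/(-39755 + 710/(-23 - 8)) = 1/(-39755 + 710/(-31)) = 1/(-39755 + 710*(-1/31)) = 1/(-39755 - 710/31) = 1/(-1233115/31) = -31/1233115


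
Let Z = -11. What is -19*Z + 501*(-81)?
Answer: -40372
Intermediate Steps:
-19*Z + 501*(-81) = -19*(-11) + 501*(-81) = 209 - 40581 = -40372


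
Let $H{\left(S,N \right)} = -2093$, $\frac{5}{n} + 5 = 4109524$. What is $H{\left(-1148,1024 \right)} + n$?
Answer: $- \frac{8601223262}{4109519} \approx -2093.0$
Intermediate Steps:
$n = \frac{5}{4109519}$ ($n = \frac{5}{-5 + 4109524} = \frac{5}{4109519} \approx 1.2167 \cdot 10^{-6}$)
$H{\left(-1148,1024 \right)} + n = -2093 + \frac{5}{4109519} = - \frac{8601223262}{4109519}$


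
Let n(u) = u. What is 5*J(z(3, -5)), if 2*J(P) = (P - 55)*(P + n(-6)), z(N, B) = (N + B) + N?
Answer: 675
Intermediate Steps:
z(N, B) = B + 2*N (z(N, B) = (B + N) + N = B + 2*N)
J(P) = (-55 + P)*(-6 + P)/2 (J(P) = ((P - 55)*(P - 6))/2 = ((-55 + P)*(-6 + P))/2 = (-55 + P)*(-6 + P)/2)
5*J(z(3, -5)) = 5*(165 + (-5 + 2*3)**2/2 - 61*(-5 + 2*3)/2) = 5*(165 + (-5 + 6)**2/2 - 61*(-5 + 6)/2) = 5*(165 + (1/2)*1**2 - 61/2*1) = 5*(165 + (1/2)*1 - 61/2) = 5*(165 + 1/2 - 61/2) = 5*135 = 675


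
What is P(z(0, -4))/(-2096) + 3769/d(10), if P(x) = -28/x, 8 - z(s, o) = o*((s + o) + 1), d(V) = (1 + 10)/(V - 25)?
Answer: -118497437/23056 ≈ -5139.5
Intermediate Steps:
d(V) = 11/(-25 + V)
z(s, o) = 8 - o*(1 + o + s) (z(s, o) = 8 - o*((s + o) + 1) = 8 - o*((o + s) + 1) = 8 - o*(1 + o + s))
P(z(0, -4))/(-2096) + 3769/d(10) = -28/(8 - 1*(-4) - 1*(-4)**2 - 1*(-4)*0)/(-2096) + 3769/((11/(-25 + 10))) = -28/(8 + 4 - 1*16 + 0)*(-1/2096) + 3769/((11/(-15))) = -28/(8 + 4 - 16 + 0)*(-1/2096) + 3769/((11*(-1/15))) = -28/(-4)*(-1/2096) + 3769/(-11/15) = -28*(-1/4)*(-1/2096) + 3769*(-15/11) = 7*(-1/2096) - 56535/11 = -7/2096 - 56535/11 = -118497437/23056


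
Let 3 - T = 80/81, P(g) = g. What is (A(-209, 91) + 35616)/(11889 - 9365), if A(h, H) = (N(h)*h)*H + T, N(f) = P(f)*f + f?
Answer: -66967426349/204444 ≈ -3.2756e+5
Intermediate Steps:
T = 163/81 (T = 3 - 80/81 = 163/81 ≈ 2.0123)
N(f) = f + f**2 (N(f) = f*f + f = f**2 + f = f + f**2)
A(h, H) = 163/81 + H*h**2*(1 + h) (A(h, H) = ((h*(1 + h))*h)*H + 163/81 = (h**2*(1 + h))*H + 163/81 = H*h**2*(1 + h) + 163/81 = 163/81 + H*h**2*(1 + h))
(A(-209, 91) + 35616)/(11889 - 9365) = ((163/81 + 91*(-209)**2*(1 - 209)) + 35616)/(11889 - 9365) = ((163/81 + 91*43681*(-208)) + 35616)/2524 = ((163/81 - 826793968) + 35616)*(1/2524) = (-66970311245/81 + 35616)*(1/2524) = -66967426349/81*1/2524 = -66967426349/204444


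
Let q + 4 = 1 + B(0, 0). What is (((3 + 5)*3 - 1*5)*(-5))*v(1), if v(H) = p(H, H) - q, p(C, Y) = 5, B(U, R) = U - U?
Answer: -760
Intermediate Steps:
B(U, R) = 0
q = -3 (q = -4 + (1 + 0) = -4 + 1 = -3)
v(H) = 8 (v(H) = 5 - 1*(-3) = 5 + 3 = 8)
(((3 + 5)*3 - 1*5)*(-5))*v(1) = (((3 + 5)*3 - 1*5)*(-5))*8 = ((8*3 - 5)*(-5))*8 = ((24 - 5)*(-5))*8 = (19*(-5))*8 = -95*8 = -760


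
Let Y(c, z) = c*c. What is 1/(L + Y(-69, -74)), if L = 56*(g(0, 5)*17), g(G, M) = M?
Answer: 1/9521 ≈ 0.00010503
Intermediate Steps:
Y(c, z) = c**2
L = 4760 (L = 56*(5*17) = 56*85 = 4760)
1/(L + Y(-69, -74)) = 1/(4760 + (-69)**2) = 1/(4760 + 4761) = 1/9521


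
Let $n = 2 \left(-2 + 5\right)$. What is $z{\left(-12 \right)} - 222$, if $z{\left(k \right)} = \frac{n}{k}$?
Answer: $- \frac{445}{2} \approx -222.5$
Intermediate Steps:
$n = 6$ ($n = 2 \cdot 3 = 6$)
$z{\left(k \right)} = \frac{6}{k}$
$z{\left(-12 \right)} - 222 = \frac{6}{-12} - 222 = 6 \left(- \frac{1}{12}\right) - 222 = - \frac{1}{2} - 222 = - \frac{445}{2}$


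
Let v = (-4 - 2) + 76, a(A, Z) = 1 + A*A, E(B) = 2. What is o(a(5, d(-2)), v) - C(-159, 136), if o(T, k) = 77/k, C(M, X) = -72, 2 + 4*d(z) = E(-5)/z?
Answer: 731/10 ≈ 73.100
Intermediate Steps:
d(z) = -½ + 1/(2*z) (d(z) = -½ + (2/z)/4 = -½ + 1/(2*z))
a(A, Z) = 1 + A²
v = 70 (v = -6 + 76 = 70)
o(a(5, d(-2)), v) - C(-159, 136) = 77/70 - 1*(-72) = 77*(1/70) + 72 = 11/10 + 72 = 731/10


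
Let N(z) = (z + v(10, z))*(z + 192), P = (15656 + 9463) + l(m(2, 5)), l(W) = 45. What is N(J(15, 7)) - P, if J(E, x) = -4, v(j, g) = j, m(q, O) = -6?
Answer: -24036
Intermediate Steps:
P = 25164 (P = (15656 + 9463) + 45 = 25119 + 45 = 25164)
N(z) = (10 + z)*(192 + z) (N(z) = (z + 10)*(z + 192) = (10 + z)*(192 + z))
N(J(15, 7)) - P = (1920 + (-4)² + 202*(-4)) - 1*25164 = (1920 + 16 - 808) - 25164 = 1128 - 25164 = -24036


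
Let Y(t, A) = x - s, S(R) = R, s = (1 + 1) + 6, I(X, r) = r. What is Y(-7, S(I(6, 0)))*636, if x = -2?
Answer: -6360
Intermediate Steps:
s = 8 (s = 2 + 6 = 8)
Y(t, A) = -10 (Y(t, A) = -2 - 1*8 = -2 - 8 = -10)
Y(-7, S(I(6, 0)))*636 = -10*636 = -6360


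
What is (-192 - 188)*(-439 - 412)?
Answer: 323380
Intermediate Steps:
(-192 - 188)*(-439 - 412) = -380*(-851) = 323380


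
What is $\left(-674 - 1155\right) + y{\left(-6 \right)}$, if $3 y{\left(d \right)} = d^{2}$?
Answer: $-1817$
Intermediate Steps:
$y{\left(d \right)} = \frac{d^{2}}{3}$
$\left(-674 - 1155\right) + y{\left(-6 \right)} = \left(-674 - 1155\right) + \frac{\left(-6\right)^{2}}{3} = -1829 + \frac{1}{3} \cdot 36 = -1829 + 12 = -1817$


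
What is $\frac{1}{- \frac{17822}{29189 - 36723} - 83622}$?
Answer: $- \frac{3767}{314995163} \approx -1.1959 \cdot 10^{-5}$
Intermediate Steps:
$\frac{1}{- \frac{17822}{29189 - 36723} - 83622} = \frac{1}{- \frac{17822}{-7534} - 83622} = \frac{1}{\left(-17822\right) \left(- \frac{1}{7534}\right) - 83622} = \frac{1}{\frac{8911}{3767} - 83622} = \frac{1}{- \frac{314995163}{3767}} = - \frac{3767}{314995163}$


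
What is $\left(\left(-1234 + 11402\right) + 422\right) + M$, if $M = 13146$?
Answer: $23736$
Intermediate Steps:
$\left(\left(-1234 + 11402\right) + 422\right) + M = \left(\left(-1234 + 11402\right) + 422\right) + 13146 = \left(10168 + 422\right) + 13146 = 10590 + 13146 = 23736$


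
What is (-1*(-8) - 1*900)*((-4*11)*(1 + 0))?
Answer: 39248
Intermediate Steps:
(-1*(-8) - 1*900)*((-4*11)*(1 + 0)) = (8 - 900)*(-44*1) = -892*(-44) = 39248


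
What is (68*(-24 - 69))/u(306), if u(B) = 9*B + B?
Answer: -31/15 ≈ -2.0667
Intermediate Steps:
u(B) = 10*B
(68*(-24 - 69))/u(306) = (68*(-24 - 69))/((10*306)) = (68*(-93))/3060 = -6324*1/3060 = -31/15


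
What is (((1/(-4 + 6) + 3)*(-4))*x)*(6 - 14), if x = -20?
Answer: -2240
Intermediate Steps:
(((1/(-4 + 6) + 3)*(-4))*x)*(6 - 14) = (((1/(-4 + 6) + 3)*(-4))*(-20))*(6 - 14) = (((1/2 + 3)*(-4))*(-20))*(-8) = (((7/2)*(-4))*(-20))*(-8) = -14*(-20)*(-8) = 280*(-8) = -2240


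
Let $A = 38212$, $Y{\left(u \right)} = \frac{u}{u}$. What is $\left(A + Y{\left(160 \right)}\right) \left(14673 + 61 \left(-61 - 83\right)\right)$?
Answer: $225036357$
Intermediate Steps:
$Y{\left(u \right)} = 1$
$\left(A + Y{\left(160 \right)}\right) \left(14673 + 61 \left(-61 - 83\right)\right) = \left(38212 + 1\right) \left(14673 + 61 \left(-61 - 83\right)\right) = 38213 \left(14673 + 61 \left(-144\right)\right) = 38213 \left(14673 - 8784\right) = 38213 \cdot 5889 = 225036357$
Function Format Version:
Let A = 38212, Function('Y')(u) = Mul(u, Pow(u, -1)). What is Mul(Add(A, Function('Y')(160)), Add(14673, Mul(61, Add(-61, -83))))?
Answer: 225036357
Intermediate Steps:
Function('Y')(u) = 1
Mul(Add(A, Function('Y')(160)), Add(14673, Mul(61, Add(-61, -83)))) = Mul(Add(38212, 1), Add(14673, Mul(61, Add(-61, -83)))) = Mul(38213, Add(14673, Mul(61, -144))) = Mul(38213, Add(14673, -8784)) = Mul(38213, 5889) = 225036357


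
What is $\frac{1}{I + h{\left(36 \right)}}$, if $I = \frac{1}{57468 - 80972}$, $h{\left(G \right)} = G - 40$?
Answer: $- \frac{23504}{94017} \approx -0.25$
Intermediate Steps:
$h{\left(G \right)} = -40 + G$
$I = - \frac{1}{23504}$ ($I = \frac{1}{-23504} = - \frac{1}{23504} \approx -4.2546 \cdot 10^{-5}$)
$\frac{1}{I + h{\left(36 \right)}} = \frac{1}{- \frac{1}{23504} + \left(-40 + 36\right)} = \frac{1}{- \frac{1}{23504} - 4} = \frac{1}{- \frac{94017}{23504}} = - \frac{23504}{94017}$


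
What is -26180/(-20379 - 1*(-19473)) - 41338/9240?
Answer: 1548871/63420 ≈ 24.422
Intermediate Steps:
-26180/(-20379 - 1*(-19473)) - 41338/9240 = -26180/(-20379 + 19473) - 41338*1/9240 = -26180/(-906) - 1879/420 = -26180*(-1/906) - 1879/420 = 13090/453 - 1879/420 = 1548871/63420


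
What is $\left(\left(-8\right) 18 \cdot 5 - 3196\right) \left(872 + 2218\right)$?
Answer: $-12100440$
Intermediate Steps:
$\left(\left(-8\right) 18 \cdot 5 - 3196\right) \left(872 + 2218\right) = \left(\left(-144\right) 5 - 3196\right) 3090 = \left(-720 - 3196\right) 3090 = \left(-3916\right) 3090 = -12100440$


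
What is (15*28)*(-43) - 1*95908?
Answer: -113968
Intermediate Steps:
(15*28)*(-43) - 1*95908 = 420*(-43) - 95908 = -18060 - 95908 = -113968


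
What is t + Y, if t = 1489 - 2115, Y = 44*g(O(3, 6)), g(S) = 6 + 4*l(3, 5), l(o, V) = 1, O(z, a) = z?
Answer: -186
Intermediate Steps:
g(S) = 10 (g(S) = 6 + 4*1 = 6 + 4 = 10)
Y = 440 (Y = 44*10 = 440)
t = -626
t + Y = -626 + 440 = -186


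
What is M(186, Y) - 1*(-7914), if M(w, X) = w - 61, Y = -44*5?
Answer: 8039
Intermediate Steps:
Y = -220
M(w, X) = -61 + w
M(186, Y) - 1*(-7914) = (-61 + 186) - 1*(-7914) = 125 + 7914 = 8039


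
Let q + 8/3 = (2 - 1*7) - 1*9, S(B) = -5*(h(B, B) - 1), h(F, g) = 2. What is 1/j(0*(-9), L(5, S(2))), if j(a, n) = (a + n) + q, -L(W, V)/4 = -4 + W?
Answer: -3/62 ≈ -0.048387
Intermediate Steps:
S(B) = -5 (S(B) = -5*(2 - 1) = -5*1 = -5)
L(W, V) = 16 - 4*W (L(W, V) = -4*(-4 + W) = 16 - 4*W)
q = -50/3 (q = -8/3 + ((2 - 1*7) - 1*9) = -8/3 + ((2 - 7) - 9) = -8/3 + (-5 - 9) = -8/3 - 14 = -50/3 ≈ -16.667)
j(a, n) = -50/3 + a + n (j(a, n) = (a + n) - 50/3 = -50/3 + a + n)
1/j(0*(-9), L(5, S(2))) = 1/(-50/3 + 0*(-9) + (16 - 4*5)) = 1/(-50/3 + 0 + (16 - 20)) = 1/(-50/3 + 0 - 4) = 1/(-62/3) = -3/62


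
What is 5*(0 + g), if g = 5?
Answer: 25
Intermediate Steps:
5*(0 + g) = 5*(0 + 5) = 5*5 = 25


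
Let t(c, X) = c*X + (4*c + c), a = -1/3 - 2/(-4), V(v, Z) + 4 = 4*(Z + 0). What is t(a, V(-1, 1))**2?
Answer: 25/36 ≈ 0.69444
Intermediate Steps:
V(v, Z) = -4 + 4*Z (V(v, Z) = -4 + 4*(Z + 0) = -4 + 4*Z)
a = 1/6 (a = -1*1/3 - 2*(-1/4) = -1/3 + 1/2 = 1/6 ≈ 0.16667)
t(c, X) = 5*c + X*c (t(c, X) = X*c + 5*c = 5*c + X*c)
t(a, V(-1, 1))**2 = ((5 + (-4 + 4*1))/6)**2 = ((5 + (-4 + 4))/6)**2 = ((5 + 0)/6)**2 = ((1/6)*5)**2 = (5/6)**2 = 25/36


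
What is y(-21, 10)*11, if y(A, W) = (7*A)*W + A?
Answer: -16401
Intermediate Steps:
y(A, W) = A + 7*A*W (y(A, W) = 7*A*W + A = A + 7*A*W)
y(-21, 10)*11 = -21*(1 + 7*10)*11 = -21*(1 + 70)*11 = -21*71*11 = -1491*11 = -16401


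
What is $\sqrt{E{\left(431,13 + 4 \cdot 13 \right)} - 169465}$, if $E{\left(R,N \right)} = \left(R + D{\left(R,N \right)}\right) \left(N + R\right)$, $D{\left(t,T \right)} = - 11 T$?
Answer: $87 i \sqrt{41} \approx 557.07 i$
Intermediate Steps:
$E{\left(R,N \right)} = \left(N + R\right) \left(R - 11 N\right)$ ($E{\left(R,N \right)} = \left(R - 11 N\right) \left(N + R\right) = \left(N + R\right) \left(R - 11 N\right)$)
$\sqrt{E{\left(431,13 + 4 \cdot 13 \right)} - 169465} = \sqrt{\left(431^{2} - 11 \left(13 + 4 \cdot 13\right)^{2} - 10 \left(13 + 4 \cdot 13\right) 431\right) - 169465} = \sqrt{\left(185761 - 11 \left(13 + 52\right)^{2} - 10 \left(13 + 52\right) 431\right) - 169465} = \sqrt{\left(185761 - 11 \cdot 65^{2} - 650 \cdot 431\right) - 169465} = \sqrt{\left(185761 - 46475 - 280150\right) - 169465} = \sqrt{-140864 - 169465} = \sqrt{-310329} = 87 i \sqrt{41}$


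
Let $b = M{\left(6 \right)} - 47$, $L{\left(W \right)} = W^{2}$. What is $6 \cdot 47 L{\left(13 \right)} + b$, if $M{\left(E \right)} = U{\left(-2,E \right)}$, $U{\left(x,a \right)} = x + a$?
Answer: $47615$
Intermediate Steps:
$U{\left(x,a \right)} = a + x$
$M{\left(E \right)} = -2 + E$ ($M{\left(E \right)} = E - 2 = -2 + E$)
$b = -43$ ($b = \left(-2 + 6\right) - 47 = 4 - 47 = -43$)
$6 \cdot 47 L{\left(13 \right)} + b = 6 \cdot 47 \cdot 13^{2} - 43 = 282 \cdot 169 - 43 = 47658 - 43 = 47615$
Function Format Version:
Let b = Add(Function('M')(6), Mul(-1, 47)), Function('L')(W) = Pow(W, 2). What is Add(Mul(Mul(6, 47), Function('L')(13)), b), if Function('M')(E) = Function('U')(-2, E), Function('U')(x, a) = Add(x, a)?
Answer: 47615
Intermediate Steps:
Function('U')(x, a) = Add(a, x)
Function('M')(E) = Add(-2, E) (Function('M')(E) = Add(E, -2) = Add(-2, E))
b = -43 (b = Add(Add(-2, 6), Mul(-1, 47)) = Add(4, -47) = -43)
Add(Mul(Mul(6, 47), Function('L')(13)), b) = Add(Mul(Mul(6, 47), Pow(13, 2)), -43) = Add(Mul(282, 169), -43) = Add(47658, -43) = 47615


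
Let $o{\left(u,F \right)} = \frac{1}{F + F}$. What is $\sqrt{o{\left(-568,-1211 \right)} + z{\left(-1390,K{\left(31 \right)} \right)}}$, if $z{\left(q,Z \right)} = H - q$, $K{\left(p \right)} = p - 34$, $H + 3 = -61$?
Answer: $\frac{\sqrt{7778424962}}{2422} \approx 36.414$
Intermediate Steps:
$H = -64$ ($H = -3 - 61 = -64$)
$o{\left(u,F \right)} = \frac{1}{2 F}$
$K{\left(p \right)} = -34 + p$
$z{\left(q,Z \right)} = -64 - q$
$\sqrt{o{\left(-568,-1211 \right)} + z{\left(-1390,K{\left(31 \right)} \right)}} = \sqrt{\frac{1}{2 \left(-1211\right)} - -1326} = \sqrt{\frac{1}{2} \left(- \frac{1}{1211}\right) + \left(-64 + 1390\right)} = \sqrt{- \frac{1}{2422} + 1326} = \sqrt{\frac{3211571}{2422}} = \frac{\sqrt{7778424962}}{2422}$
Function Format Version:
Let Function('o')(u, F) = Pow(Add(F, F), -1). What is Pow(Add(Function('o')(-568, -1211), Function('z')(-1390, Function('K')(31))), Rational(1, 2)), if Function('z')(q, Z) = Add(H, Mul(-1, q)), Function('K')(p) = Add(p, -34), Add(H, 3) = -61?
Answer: Mul(Rational(1, 2422), Pow(7778424962, Rational(1, 2))) ≈ 36.414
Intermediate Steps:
H = -64 (H = Add(-3, -61) = -64)
Function('o')(u, F) = Mul(Rational(1, 2), Pow(F, -1)) (Function('o')(u, F) = Pow(Mul(2, F), -1) = Mul(Rational(1, 2), Pow(F, -1)))
Function('K')(p) = Add(-34, p)
Function('z')(q, Z) = Add(-64, Mul(-1, q))
Pow(Add(Function('o')(-568, -1211), Function('z')(-1390, Function('K')(31))), Rational(1, 2)) = Pow(Add(Mul(Rational(1, 2), Pow(-1211, -1)), Add(-64, Mul(-1, -1390))), Rational(1, 2)) = Pow(Add(Mul(Rational(1, 2), Rational(-1, 1211)), Add(-64, 1390)), Rational(1, 2)) = Pow(Add(Rational(-1, 2422), 1326), Rational(1, 2)) = Pow(Rational(3211571, 2422), Rational(1, 2)) = Mul(Rational(1, 2422), Pow(7778424962, Rational(1, 2)))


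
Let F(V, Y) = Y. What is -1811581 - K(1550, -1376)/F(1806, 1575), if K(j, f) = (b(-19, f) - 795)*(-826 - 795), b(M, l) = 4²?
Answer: -2854502834/1575 ≈ -1.8124e+6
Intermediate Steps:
b(M, l) = 16
K(j, f) = 1262759 (K(j, f) = (16 - 795)*(-826 - 795) = -779*(-1621) = 1262759)
-1811581 - K(1550, -1376)/F(1806, 1575) = -1811581 - 1262759/1575 = -2854502834/1575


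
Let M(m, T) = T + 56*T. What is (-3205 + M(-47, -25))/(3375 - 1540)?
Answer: -926/367 ≈ -2.5232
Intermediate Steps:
M(m, T) = 57*T
(-3205 + M(-47, -25))/(3375 - 1540) = (-3205 + 57*(-25))/(3375 - 1540) = (-3205 - 1425)/1835 = -4630*1/1835 = -926/367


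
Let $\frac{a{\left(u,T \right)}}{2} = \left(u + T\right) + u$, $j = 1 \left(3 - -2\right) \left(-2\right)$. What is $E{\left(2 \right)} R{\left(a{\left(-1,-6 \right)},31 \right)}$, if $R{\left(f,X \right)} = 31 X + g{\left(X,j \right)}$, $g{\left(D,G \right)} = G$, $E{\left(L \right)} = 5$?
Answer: $4755$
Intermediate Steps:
$j = -10$ ($j = 1 \left(3 + 2\right) \left(-2\right) = 1 \cdot 5 \left(-2\right) = 5 \left(-2\right) = -10$)
$a{\left(u,T \right)} = 2 T + 4 u$ ($a{\left(u,T \right)} = 2 \left(\left(u + T\right) + u\right) = 2 \left(\left(T + u\right) + u\right) = 2 \left(T + 2 u\right) = 2 T + 4 u$)
$R{\left(f,X \right)} = -10 + 31 X$ ($R{\left(f,X \right)} = 31 X - 10 = -10 + 31 X$)
$E{\left(2 \right)} R{\left(a{\left(-1,-6 \right)},31 \right)} = 5 \left(-10 + 31 \cdot 31\right) = 5 \left(-10 + 961\right) = 5 \cdot 951 = 4755$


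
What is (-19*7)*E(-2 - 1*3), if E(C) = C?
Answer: 665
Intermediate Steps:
(-19*7)*E(-2 - 1*3) = (-19*7)*(-2 - 1*3) = -133*(-2 - 3) = -133*(-5) = 665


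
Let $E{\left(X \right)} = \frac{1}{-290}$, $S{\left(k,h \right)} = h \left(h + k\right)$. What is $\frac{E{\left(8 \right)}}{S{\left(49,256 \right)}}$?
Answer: $- \frac{1}{22643200} \approx -4.4163 \cdot 10^{-8}$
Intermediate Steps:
$E{\left(X \right)} = - \frac{1}{290}$
$\frac{E{\left(8 \right)}}{S{\left(49,256 \right)}} = - \frac{1}{290 \cdot 256 \left(256 + 49\right)} = - \frac{1}{290 \cdot 256 \cdot 305} = - \frac{1}{290 \cdot 78080} = \left(- \frac{1}{290}\right) \frac{1}{78080} = - \frac{1}{22643200}$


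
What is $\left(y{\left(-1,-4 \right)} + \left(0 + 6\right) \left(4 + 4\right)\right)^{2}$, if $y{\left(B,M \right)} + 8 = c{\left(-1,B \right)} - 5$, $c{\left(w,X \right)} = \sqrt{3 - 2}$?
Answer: $1296$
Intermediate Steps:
$c{\left(w,X \right)} = 1$ ($c{\left(w,X \right)} = \sqrt{1} = 1$)
$y{\left(B,M \right)} = -12$ ($y{\left(B,M \right)} = -8 + \left(1 - 5\right) = -8 - 4 = -12$)
$\left(y{\left(-1,-4 \right)} + \left(0 + 6\right) \left(4 + 4\right)\right)^{2} = \left(-12 + \left(0 + 6\right) \left(4 + 4\right)\right)^{2} = \left(-12 + 6 \cdot 8\right)^{2} = \left(-12 + 48\right)^{2} = 36^{2} = 1296$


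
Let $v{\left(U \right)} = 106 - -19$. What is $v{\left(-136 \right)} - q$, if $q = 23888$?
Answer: $-23763$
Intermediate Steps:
$v{\left(U \right)} = 125$ ($v{\left(U \right)} = 106 + 19 = 125$)
$v{\left(-136 \right)} - q = 125 - 23888 = -23763$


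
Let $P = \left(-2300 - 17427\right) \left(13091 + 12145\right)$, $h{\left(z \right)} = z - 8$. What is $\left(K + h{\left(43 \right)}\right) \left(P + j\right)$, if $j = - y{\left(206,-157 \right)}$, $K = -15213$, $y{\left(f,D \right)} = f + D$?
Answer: $7556073165538$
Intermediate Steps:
$y{\left(f,D \right)} = D + f$
$h{\left(z \right)} = -8 + z$
$P = -497830572$ ($P = \left(-19727\right) 25236 = -497830572$)
$j = -49$ ($j = - (-157 + 206) = \left(-1\right) 49 = -49$)
$\left(K + h{\left(43 \right)}\right) \left(P + j\right) = \left(-15213 + \left(-8 + 43\right)\right) \left(-497830572 - 49\right) = \left(-15213 + 35\right) \left(-497830621\right) = \left(-15178\right) \left(-497830621\right) = 7556073165538$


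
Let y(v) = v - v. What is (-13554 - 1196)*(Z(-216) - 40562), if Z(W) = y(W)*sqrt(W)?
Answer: 598289500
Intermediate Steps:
y(v) = 0
Z(W) = 0 (Z(W) = 0*sqrt(W) = 0)
(-13554 - 1196)*(Z(-216) - 40562) = (-13554 - 1196)*(0 - 40562) = -14750*(-40562) = 598289500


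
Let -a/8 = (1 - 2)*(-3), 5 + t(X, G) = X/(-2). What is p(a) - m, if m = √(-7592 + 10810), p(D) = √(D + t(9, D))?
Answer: -√3218 + I*√134/2 ≈ -56.727 + 5.7879*I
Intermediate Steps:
t(X, G) = -5 - X/2 (t(X, G) = -5 + X/(-2) = -5 + X*(-½) = -5 - X/2)
a = -24 (a = -8*(1 - 2)*(-3) = -(-8)*(-3) = -8*3 = -24)
p(D) = √(-19/2 + D) (p(D) = √(D + (-5 - ½*9)) = √(D + (-5 - 9/2)) = √(D - 19/2) = √(-19/2 + D))
m = √3218 ≈ 56.727
p(a) - m = √(-38 + 4*(-24))/2 - √3218 = √(-38 - 96)/2 - √3218 = √(-134)/2 - √3218 = (I*√134)/2 - √3218 = I*√134/2 - √3218 = -√3218 + I*√134/2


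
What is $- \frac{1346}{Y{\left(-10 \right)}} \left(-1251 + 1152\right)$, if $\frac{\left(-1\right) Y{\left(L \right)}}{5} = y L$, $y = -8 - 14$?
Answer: $- \frac{6057}{50} \approx -121.14$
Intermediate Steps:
$y = -22$
$Y{\left(L \right)} = 110 L$ ($Y{\left(L \right)} = - 5 \left(- 22 L\right) = 110 L$)
$- \frac{1346}{Y{\left(-10 \right)}} \left(-1251 + 1152\right) = - \frac{1346}{110 \left(-10\right)} \left(-1251 + 1152\right) = - \frac{1346}{-1100} \left(-99\right) = \left(-1346\right) \left(- \frac{1}{1100}\right) \left(-99\right) = \frac{673}{550} \left(-99\right) = - \frac{6057}{50}$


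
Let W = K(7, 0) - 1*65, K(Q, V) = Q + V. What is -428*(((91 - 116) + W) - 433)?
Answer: 220848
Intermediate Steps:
W = -58 (W = (7 + 0) - 1*65 = 7 - 65 = -58)
-428*(((91 - 116) + W) - 433) = -428*(((91 - 116) - 58) - 433) = -428*((-25 - 58) - 433) = -428*(-83 - 433) = -428*(-516) = 220848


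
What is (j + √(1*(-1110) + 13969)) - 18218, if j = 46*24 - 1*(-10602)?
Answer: -6512 + √12859 ≈ -6398.6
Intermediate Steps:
j = 11706 (j = 1104 + 10602 = 11706)
(j + √(1*(-1110) + 13969)) - 18218 = (11706 + √(1*(-1110) + 13969)) - 18218 = (11706 + √(-1110 + 13969)) - 18218 = (11706 + √12859) - 18218 = -6512 + √12859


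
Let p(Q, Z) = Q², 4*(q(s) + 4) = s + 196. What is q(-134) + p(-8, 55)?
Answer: 151/2 ≈ 75.500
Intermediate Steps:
q(s) = 45 + s/4 (q(s) = -4 + (s + 196)/4 = -4 + (196 + s)/4 = -4 + (49 + s/4) = 45 + s/4)
q(-134) + p(-8, 55) = (45 + (¼)*(-134)) + (-8)² = (45 - 67/2) + 64 = 23/2 + 64 = 151/2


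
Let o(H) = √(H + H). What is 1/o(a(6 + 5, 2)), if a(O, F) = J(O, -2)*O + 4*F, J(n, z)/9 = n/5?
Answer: √11290/2258 ≈ 0.047057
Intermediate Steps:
J(n, z) = 9*n/5 (J(n, z) = 9*(n/5) = 9*n/5)
a(O, F) = 4*F + 9*O²/5 (a(O, F) = (9*O/5)*O + 4*F = 9*O²/5 + 4*F = 4*F + 9*O²/5)
o(H) = √2*√H (o(H) = √(2*H) = √2*√H)
1/o(a(6 + 5, 2)) = 1/(√2*√(4*2 + 9*(6 + 5)²/5)) = 1/(√2*√(8 + (9/5)*11²)) = 1/(√2*√(8 + (9/5)*121)) = 1/(√2*√(8 + 1089/5)) = 1/(√2*√(1129/5)) = 1/(√2*(√5645/5)) = 1/(√11290/5) = √11290/2258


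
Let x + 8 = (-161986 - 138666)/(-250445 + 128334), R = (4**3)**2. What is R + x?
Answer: 45408220/11101 ≈ 4090.5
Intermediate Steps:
R = 4096 (R = 64**2 = 4096)
x = -61476/11101 (x = -8 + (-161986 - 138666)/(-250445 + 128334) = -8 - 300652/(-122111) = -8 - 300652*(-1/122111) = -8 + 27332/11101 = -61476/11101 ≈ -5.5379)
R + x = 4096 - 61476/11101 = 45408220/11101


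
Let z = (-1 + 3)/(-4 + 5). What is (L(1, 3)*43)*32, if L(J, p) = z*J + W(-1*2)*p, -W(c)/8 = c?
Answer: 68800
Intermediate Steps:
W(c) = -8*c
z = 2 (z = 2/1 = 2*1 = 2)
L(J, p) = 2*J + 16*p (L(J, p) = 2*J + (-(-8)*2)*p = 2*J + (-8*(-2))*p = 2*J + 16*p)
(L(1, 3)*43)*32 = ((2*1 + 16*3)*43)*32 = ((2 + 48)*43)*32 = (50*43)*32 = 2150*32 = 68800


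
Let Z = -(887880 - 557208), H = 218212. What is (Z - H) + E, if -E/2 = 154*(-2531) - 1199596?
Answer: 2629856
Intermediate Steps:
E = 3178740 (E = -2*(154*(-2531) - 1199596) = -2*(-389774 - 1199596) = -2*(-1589370) = 3178740)
Z = -330672 (Z = -1*330672 = -330672)
(Z - H) + E = (-330672 - 1*218212) + 3178740 = (-330672 - 218212) + 3178740 = -548884 + 3178740 = 2629856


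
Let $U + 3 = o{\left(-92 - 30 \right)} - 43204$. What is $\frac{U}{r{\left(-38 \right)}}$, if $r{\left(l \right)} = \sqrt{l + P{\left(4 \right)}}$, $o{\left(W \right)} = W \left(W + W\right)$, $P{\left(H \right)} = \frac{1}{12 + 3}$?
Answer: $\frac{13439 i \sqrt{8535}}{569} \approx 2182.0 i$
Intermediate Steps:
$P{\left(H \right)} = \frac{1}{15}$
$o{\left(W \right)} = 2 W^{2}$ ($o{\left(W \right)} = W 2 W = 2 W^{2}$)
$r{\left(l \right)} = \sqrt{\frac{1}{15} + l}$ ($r{\left(l \right)} = \sqrt{l + \frac{1}{15}} = \sqrt{\frac{1}{15} + l}$)
$U = -13439$ ($U = -3 - \left(43204 - 2 \left(-92 - 30\right)^{2}\right) = -3 - \left(43204 - 2 \left(-122\right)^{2}\right) = -3 + \left(2 \cdot 14884 - 43204\right) = -3 + \left(29768 - 43204\right) = -3 - 13436 = -13439$)
$\frac{U}{r{\left(-38 \right)}} = - \frac{13439}{\frac{1}{15} \sqrt{15 + 225 \left(-38\right)}} = - \frac{13439}{\frac{1}{15} \sqrt{15 - 8550}} = - \frac{13439}{\frac{1}{15} \sqrt{-8535}} = - \frac{13439}{\frac{1}{15} i \sqrt{8535}} = - 13439 \left(- \frac{i \sqrt{8535}}{569}\right) = \frac{13439 i \sqrt{8535}}{569}$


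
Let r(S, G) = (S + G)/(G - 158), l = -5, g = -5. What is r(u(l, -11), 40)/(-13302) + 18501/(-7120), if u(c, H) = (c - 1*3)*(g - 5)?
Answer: -2419915103/931317360 ≈ -2.5984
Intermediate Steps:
u(c, H) = 30 - 10*c (u(c, H) = (c - 1*3)*(-5 - 5) = (c - 3)*(-10) = (-3 + c)*(-10) = 30 - 10*c)
r(S, G) = (G + S)/(-158 + G)
r(u(l, -11), 40)/(-13302) + 18501/(-7120) = ((40 + (30 - 10*(-5)))/(-158 + 40))/(-13302) + 18501/(-7120) = ((40 + (30 + 50))/(-118))*(-1/13302) + 18501*(-1/7120) = -(40 + 80)/118*(-1/13302) - 18501/7120 = -1/118*120*(-1/13302) - 18501/7120 = -60/59*(-1/13302) - 18501/7120 = 10/130803 - 18501/7120 = -2419915103/931317360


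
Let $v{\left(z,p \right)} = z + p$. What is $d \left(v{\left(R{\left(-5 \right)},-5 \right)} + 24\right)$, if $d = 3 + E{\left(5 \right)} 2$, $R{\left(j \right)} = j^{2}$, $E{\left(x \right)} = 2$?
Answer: $308$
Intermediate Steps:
$v{\left(z,p \right)} = p + z$
$d = 7$ ($d = 3 + 2 \cdot 2 = 3 + 4 = 7$)
$d \left(v{\left(R{\left(-5 \right)},-5 \right)} + 24\right) = 7 \left(\left(-5 + \left(-5\right)^{2}\right) + 24\right) = 7 \left(\left(-5 + 25\right) + 24\right) = 7 \left(20 + 24\right) = 7 \cdot 44 = 308$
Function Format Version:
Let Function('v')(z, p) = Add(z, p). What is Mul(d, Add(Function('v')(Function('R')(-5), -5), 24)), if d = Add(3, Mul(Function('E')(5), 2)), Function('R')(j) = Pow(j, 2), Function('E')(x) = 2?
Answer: 308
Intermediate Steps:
Function('v')(z, p) = Add(p, z)
d = 7 (d = Add(3, Mul(2, 2)) = Add(3, 4) = 7)
Mul(d, Add(Function('v')(Function('R')(-5), -5), 24)) = Mul(7, Add(Add(-5, Pow(-5, 2)), 24)) = Mul(7, Add(Add(-5, 25), 24)) = Mul(7, Add(20, 24)) = Mul(7, 44) = 308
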